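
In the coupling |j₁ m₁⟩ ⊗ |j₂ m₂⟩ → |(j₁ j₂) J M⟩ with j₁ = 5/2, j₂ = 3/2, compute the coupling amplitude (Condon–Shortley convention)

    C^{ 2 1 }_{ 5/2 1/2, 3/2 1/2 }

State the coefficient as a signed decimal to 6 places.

-0.545545

triangle: 2!·3!·1!/7! = 12/5040
(j±m)!: 3!·2!·2!·1!·3!·1! = 144
prefactor² = (2J+1)·Δ·N² = 12/7
  k=1: −1/(1!·1!·1!·1!·2!·0!) = -1/2
  k=2: +1/(2!·0!·0!·0!·3!·1!) = 1/12
Σ = -5/12  ⇒  CG² = 12/7·(-5/12)² = 25/84
CG = −√(25/84) = -0.545545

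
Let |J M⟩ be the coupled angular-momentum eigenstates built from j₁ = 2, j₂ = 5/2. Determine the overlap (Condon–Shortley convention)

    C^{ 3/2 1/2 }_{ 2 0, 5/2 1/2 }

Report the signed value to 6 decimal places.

√[4·3!1!2!/7! · 2!2!3!2!2!1!] = √(32/35)
  +(−1)^1/∏(1,2,1,2,0,0)! = -1/4  (running -1/4)
  +(−1)^2/∏(2,1,0,1,1,1)! = 1/2  (running 1/4)
⟨..|..⟩ = √(32/35)·(1/4) = +0.239046

+√(2/35) ≈ +0.239046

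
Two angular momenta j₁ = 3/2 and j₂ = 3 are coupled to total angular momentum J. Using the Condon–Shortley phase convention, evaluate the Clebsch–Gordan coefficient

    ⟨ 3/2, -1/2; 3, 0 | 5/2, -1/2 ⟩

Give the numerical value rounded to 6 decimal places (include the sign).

j₁+j₂−J=2  J+j₁−j₂=1  J−j₁+j₂=4  j₁+j₂+J+1=8
(j₁±m₁, j₂±m₂, J±M) = (1,2,3,3,2,3)
P² = 216/35
sum k=1..2:
  [1] −1/4 = -1/4
  [2] +1/12 = 1/12
S = -1/6
C² = P²·S² = 6/35 ; C = -0.414039

-0.414039  (= −√(6/35))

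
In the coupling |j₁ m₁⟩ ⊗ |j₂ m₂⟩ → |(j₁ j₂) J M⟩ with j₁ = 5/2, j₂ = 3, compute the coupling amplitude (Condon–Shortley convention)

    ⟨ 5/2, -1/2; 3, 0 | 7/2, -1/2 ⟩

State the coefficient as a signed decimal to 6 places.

triangle: 2!·3!·4!/10! = 288/3628800
(j±m)!: 2!·3!·3!·3!·3!·4! = 62208
prefactor² = (2J+1)·Δ·N² = 6912/175
  k=0: +1/(0!·2!·3!·3!·0!·1!) = 1/72
  k=1: −1/(1!·1!·2!·2!·1!·2!) = -1/8
  k=2: +1/(2!·0!·1!·1!·2!·3!) = 1/24
Σ = -5/72  ⇒  CG² = 6912/175·(-5/72)² = 4/21
CG = −√(4/21) = -0.436436

-0.436436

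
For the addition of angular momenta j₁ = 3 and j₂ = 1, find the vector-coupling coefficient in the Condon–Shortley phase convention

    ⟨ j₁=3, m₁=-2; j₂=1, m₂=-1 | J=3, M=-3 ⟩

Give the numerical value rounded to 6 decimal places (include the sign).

+√(1/4) ≈ +0.500000

√[7·1!5!1!/8! · 1!5!0!2!0!6!] = √(3600)
  +(−1)^0/∏(0,1,5,0,0,1)! = 1/120  (running 1/120)
⟨..|..⟩ = √(3600)·(1/120) = +0.500000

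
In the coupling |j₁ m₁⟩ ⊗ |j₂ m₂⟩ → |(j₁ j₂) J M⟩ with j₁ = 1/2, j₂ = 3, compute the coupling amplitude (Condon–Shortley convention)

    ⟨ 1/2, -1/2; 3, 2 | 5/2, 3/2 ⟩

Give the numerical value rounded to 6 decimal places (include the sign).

√[6·1!0!5!/7! · 0!1!5!1!4!1!] = √(2880/7)
  +(−1)^1/∏(1,0,0,4,0,1)! = -1/24  (running -1/24)
⟨..|..⟩ = √(2880/7)·(-1/24) = -0.845154

-0.845154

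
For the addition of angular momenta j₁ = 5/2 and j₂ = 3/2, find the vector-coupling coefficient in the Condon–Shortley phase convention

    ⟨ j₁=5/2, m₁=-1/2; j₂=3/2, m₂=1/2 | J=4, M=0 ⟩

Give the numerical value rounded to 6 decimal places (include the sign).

triangle: 0!×5!×3!/9! = 720/362880
(j±m)!: 2!×3!×2!×1!×4!×4! = 13824
prefactor² = (2J+1)×Δ×N² = 1728/7
  k=0: +1/(0!×0!×3!×2!×2!×1!) = 1/24
Σ = 1/24  ⇒  CG² = 1728/7×1/24² = 3/7
CG = +√(3/7) = +0.654654

+0.654654  (= +√(3/7))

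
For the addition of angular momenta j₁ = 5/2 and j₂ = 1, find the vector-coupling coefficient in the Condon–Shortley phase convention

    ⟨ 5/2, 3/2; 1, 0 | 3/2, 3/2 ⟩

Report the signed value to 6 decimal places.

−√(4/15) ≈ -0.516398

j₁+j₂−J=2  J+j₁−j₂=3  J−j₁+j₂=0  j₁+j₂+J+1=6
(j₁±m₁, j₂±m₂, J±M) = (4,1,1,1,3,0)
P² = 48/5
sum k=1..1:
  [1] −1/6 = -1/6
S = -1/6
C² = P²·S² = 4/15 ; C = -0.516398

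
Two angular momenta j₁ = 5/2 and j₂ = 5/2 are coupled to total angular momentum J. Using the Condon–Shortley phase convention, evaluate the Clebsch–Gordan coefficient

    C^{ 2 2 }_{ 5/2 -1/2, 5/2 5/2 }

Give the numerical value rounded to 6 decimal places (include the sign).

√[5·3!2!2!/8! · 2!3!5!0!4!0!] = √(720/7)
  +(−1)^3/∏(3,0,0,2,2,0)! = -1/24  (running -1/24)
⟨..|..⟩ = √(720/7)·(-1/24) = -0.422577

−√(5/28) = -0.422577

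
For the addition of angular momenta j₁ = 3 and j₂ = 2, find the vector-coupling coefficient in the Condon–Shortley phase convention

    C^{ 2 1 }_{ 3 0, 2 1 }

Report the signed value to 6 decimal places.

√[5·3!3!1!/8! · 3!3!3!1!3!1!] = √(81/14)
  +(−1)^2/∏(2,1,1,1,2,0)! = 1/4  (running 1/4)
  +(−1)^3/∏(3,0,0,0,3,1)! = -1/36  (running 2/9)
⟨..|..⟩ = √(81/14)·(2/9) = +0.534522

+√(2/7) ≈ +0.534522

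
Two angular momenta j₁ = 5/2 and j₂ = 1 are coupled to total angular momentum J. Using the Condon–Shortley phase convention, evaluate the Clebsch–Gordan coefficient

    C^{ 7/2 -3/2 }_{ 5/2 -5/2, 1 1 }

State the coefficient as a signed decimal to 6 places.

+0.218218  (= +√(1/21))

j₁+j₂−J=0  J+j₁−j₂=5  J−j₁+j₂=2  j₁+j₂+J+1=8
(j₁±m₁, j₂±m₂, J±M) = (0,5,2,0,2,5)
P² = 19200/7
sum k=0..0:
  [0] +1/240 = 1/240
S = 1/240
C² = P²·S² = 1/21 ; C = +0.218218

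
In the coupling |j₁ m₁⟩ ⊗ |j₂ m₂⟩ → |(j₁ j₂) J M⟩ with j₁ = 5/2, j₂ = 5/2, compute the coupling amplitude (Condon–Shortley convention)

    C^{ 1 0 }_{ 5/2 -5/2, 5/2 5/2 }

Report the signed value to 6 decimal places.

√[3·4!1!1!/7! · 0!5!5!0!1!1!] = √(1440/7)
  +(−1)^4/∏(4,0,1,1,0,0)! = 1/24  (running 1/24)
⟨..|..⟩ = √(1440/7)·(1/24) = +0.597614

+√(5/14) = +0.597614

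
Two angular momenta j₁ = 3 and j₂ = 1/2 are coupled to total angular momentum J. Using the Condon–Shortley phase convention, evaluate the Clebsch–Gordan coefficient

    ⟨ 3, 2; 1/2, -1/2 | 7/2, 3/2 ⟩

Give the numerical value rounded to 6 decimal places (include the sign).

j₁+j₂−J=0  J+j₁−j₂=6  J−j₁+j₂=1  j₁+j₂+J+1=8
(j₁±m₁, j₂±m₂, J±M) = (5,1,0,1,5,2)
P² = 28800/7
sum k=0..0:
  [0] +1/120 = 1/120
S = 1/120
C² = P²·S² = 2/7 ; C = +0.534522

+√(2/7) ≈ +0.534522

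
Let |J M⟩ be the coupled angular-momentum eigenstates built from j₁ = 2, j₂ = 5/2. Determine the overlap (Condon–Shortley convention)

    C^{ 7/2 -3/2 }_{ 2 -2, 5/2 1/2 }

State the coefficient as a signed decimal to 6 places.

√[8·1!3!4!/9! · 0!4!3!2!2!5!] = √(1536/7)
  +(−1)^1/∏(1,0,3,2,0,2)! = -1/24  (running -1/24)
⟨..|..⟩ = √(1536/7)·(-1/24) = -0.617213

-0.617213  (= −√(8/21))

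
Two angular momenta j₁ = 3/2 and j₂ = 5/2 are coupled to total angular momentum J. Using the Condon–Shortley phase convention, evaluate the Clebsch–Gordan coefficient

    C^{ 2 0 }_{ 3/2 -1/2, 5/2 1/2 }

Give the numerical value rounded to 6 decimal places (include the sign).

triangle: 2!*1!*3!/7! = 12/5040
(j±m)!: 1!*2!*3!*2!*2!*2! = 96
prefactor² = (2J+1)*Δ*N² = 8/7
  k=1: −1/(1!*1!*1!*2!*0!*1!) = -1/2
  k=2: +1/(2!*0!*0!*1!*1!*2!) = 1/4
Σ = -1/4  ⇒  CG² = 8/7*(-1/4)² = 1/14
CG = −√(1/14) = -0.267261

-0.267261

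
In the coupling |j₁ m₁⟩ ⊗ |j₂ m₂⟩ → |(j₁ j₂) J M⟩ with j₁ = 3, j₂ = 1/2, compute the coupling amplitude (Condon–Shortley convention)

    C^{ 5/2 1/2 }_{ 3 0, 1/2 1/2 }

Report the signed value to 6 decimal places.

√[6·1!5!0!/7! · 3!3!1!0!3!2!] = √(432/7)
  +(−1)^1/∏(1,0,2,0,3,0)! = -1/12  (running -1/12)
⟨..|..⟩ = √(432/7)·(-1/12) = -0.654654

-0.654654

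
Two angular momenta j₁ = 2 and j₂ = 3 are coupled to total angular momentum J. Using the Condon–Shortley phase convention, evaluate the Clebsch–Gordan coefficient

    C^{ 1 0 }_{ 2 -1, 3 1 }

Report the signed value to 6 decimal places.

-0.478091  (= −√(8/35))

j₁+j₂−J=4  J+j₁−j₂=0  J−j₁+j₂=2  j₁+j₂+J+1=7
(j₁±m₁, j₂±m₂, J±M) = (1,3,4,2,1,1)
P² = 288/35
sum k=3..3:
  [3] −1/6 = -1/6
S = -1/6
C² = P²·S² = 8/35 ; C = -0.478091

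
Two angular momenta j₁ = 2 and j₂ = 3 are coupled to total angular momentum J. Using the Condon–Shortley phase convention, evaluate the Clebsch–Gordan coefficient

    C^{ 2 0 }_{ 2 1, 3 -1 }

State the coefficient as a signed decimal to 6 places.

−√(1/7) = -0.377964

j₁+j₂−J=3  J+j₁−j₂=1  J−j₁+j₂=3  j₁+j₂+J+1=8
(j₁±m₁, j₂±m₂, J±M) = (3,1,2,4,2,2)
P² = 36/7
sum k=0..1:
  [0] +1/12 = 1/12
  [1] −1/4 = -1/4
S = -1/6
C² = P²·S² = 1/7 ; C = -0.377964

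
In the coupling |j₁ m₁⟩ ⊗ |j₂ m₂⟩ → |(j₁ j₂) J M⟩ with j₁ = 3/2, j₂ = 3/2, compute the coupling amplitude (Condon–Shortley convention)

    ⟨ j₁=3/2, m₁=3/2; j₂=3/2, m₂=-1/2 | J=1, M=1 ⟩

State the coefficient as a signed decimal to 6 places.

+0.547723

triangle: 2!·1!·1!/5! = 2/120
(j±m)!: 3!·0!·1!·2!·2!·0! = 24
prefactor² = (2J+1)·Δ·N² = 6/5
  k=0: +1/(0!·2!·0!·1!·1!·0!) = 1/2
Σ = 1/2  ⇒  CG² = 6/5·1/2² = 3/10
CG = +√(3/10) = +0.547723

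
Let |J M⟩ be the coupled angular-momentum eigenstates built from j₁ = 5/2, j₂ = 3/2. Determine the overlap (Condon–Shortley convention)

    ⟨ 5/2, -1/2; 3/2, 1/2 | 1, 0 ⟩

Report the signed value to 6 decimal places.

+√(3/10) = +0.547723

triangle: 3!×2!×0!/6! = 12/720
(j±m)!: 2!×3!×2!×1!×1!×1! = 24
prefactor² = (2J+1)×Δ×N² = 6/5
  k=2: +1/(2!×1!×1!×0!×1!×0!) = 1/2
Σ = 1/2  ⇒  CG² = 6/5×1/2² = 3/10
CG = +√(3/10) = +0.547723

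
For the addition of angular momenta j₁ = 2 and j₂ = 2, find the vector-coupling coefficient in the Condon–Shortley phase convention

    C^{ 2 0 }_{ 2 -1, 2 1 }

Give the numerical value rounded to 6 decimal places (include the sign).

triangle: 2!*2!*2!/7! = 8/5040
(j±m)!: 1!*3!*3!*1!*2!*2! = 144
prefactor² = (2J+1)*Δ*N² = 8/7
  k=1: −1/(1!*1!*2!*2!*0!*0!) = -1/4
  k=2: +1/(2!*0!*1!*1!*1!*1!) = 1/2
Σ = 1/4  ⇒  CG² = 8/7*1/4² = 1/14
CG = +√(1/14) = +0.267261

+√(1/14) ≈ +0.267261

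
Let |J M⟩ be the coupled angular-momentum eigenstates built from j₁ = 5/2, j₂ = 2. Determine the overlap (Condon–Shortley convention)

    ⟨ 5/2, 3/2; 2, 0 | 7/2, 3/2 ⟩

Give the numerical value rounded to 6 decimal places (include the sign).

+√(2/7) ≈ +0.534522

√[8·1!4!3!/9! · 4!1!2!2!5!2!] = √(512/7)
  +(−1)^0/∏(0,1,1,2,3,1)! = 1/12  (running 1/12)
  +(−1)^1/∏(1,0,0,1,4,2)! = -1/48  (running 1/16)
⟨..|..⟩ = √(512/7)·(1/16) = +0.534522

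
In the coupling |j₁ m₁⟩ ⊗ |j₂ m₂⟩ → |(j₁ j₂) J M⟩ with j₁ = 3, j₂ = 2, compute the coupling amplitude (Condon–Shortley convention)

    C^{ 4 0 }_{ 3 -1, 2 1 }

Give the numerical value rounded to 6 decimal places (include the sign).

-0.597614

triangle: 1!×5!×3!/10! = 720/3628800
(j±m)!: 2!×4!×3!×1!×4!×4! = 165888
prefactor² = (2J+1)×Δ×N² = 10368/35
  k=0: +1/(0!×1!×4!×3!×1!×0!) = 1/144
  k=1: −1/(1!×0!×3!×2!×2!×1!) = -1/24
Σ = -5/144  ⇒  CG² = 10368/35×(-5/144)² = 5/14
CG = −√(5/14) = -0.597614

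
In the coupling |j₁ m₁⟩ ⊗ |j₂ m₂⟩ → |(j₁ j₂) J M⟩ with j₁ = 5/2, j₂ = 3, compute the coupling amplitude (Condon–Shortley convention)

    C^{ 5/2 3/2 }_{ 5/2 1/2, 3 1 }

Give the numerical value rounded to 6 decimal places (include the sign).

j₁+j₂−J=3  J+j₁−j₂=2  J−j₁+j₂=3  j₁+j₂+J+1=9
(j₁±m₁, j₂±m₂, J±M) = (3,2,4,2,4,1)
P² = 576/35
sum k=1..2:
  [1] −1/12 = -1/12
  [2] +1/8 = 1/8
S = 1/24
C² = P²·S² = 1/35 ; C = +0.169031

+0.169031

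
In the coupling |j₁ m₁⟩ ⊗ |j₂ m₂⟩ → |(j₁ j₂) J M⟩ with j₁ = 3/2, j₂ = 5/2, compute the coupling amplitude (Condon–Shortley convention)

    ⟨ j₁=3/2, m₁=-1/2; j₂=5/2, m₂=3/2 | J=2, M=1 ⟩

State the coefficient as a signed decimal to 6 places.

+√(1/42) ≈ +0.154303

√[5·2!1!3!/7! · 1!2!4!1!3!1!] = √(24/7)
  +(−1)^1/∏(1,1,1,3,0,0)! = -1/6  (running -1/6)
  +(−1)^2/∏(2,0,0,2,1,1)! = 1/4  (running 1/12)
⟨..|..⟩ = √(24/7)·(1/12) = +0.154303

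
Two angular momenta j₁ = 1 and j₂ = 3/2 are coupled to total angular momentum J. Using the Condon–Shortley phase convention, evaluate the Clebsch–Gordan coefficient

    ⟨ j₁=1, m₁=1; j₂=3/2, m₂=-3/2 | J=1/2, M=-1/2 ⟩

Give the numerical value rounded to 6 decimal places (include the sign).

j₁+j₂−J=2  J+j₁−j₂=0  J−j₁+j₂=1  j₁+j₂+J+1=4
(j₁±m₁, j₂±m₂, J±M) = (2,0,0,3,0,1)
P² = 2
sum k=0..0:
  [0] +1/2 = 1/2
S = 1/2
C² = P²·S² = 1/2 ; C = +0.707107

+√(1/2) = +0.707107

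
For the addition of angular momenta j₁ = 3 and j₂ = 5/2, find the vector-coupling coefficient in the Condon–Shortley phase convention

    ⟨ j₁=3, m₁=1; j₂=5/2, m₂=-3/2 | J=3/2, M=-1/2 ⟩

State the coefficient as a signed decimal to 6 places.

j₁+j₂−J=4  J+j₁−j₂=2  J−j₁+j₂=1  j₁+j₂+J+1=8
(j₁±m₁, j₂±m₂, J±M) = (4,2,1,4,1,2)
P² = 384/35
sum k=0..1:
  [0] +1/48 = 1/48
  [1] −1/6 = -1/6
S = -7/48
C² = P²·S² = 7/30 ; C = -0.483046

-0.483046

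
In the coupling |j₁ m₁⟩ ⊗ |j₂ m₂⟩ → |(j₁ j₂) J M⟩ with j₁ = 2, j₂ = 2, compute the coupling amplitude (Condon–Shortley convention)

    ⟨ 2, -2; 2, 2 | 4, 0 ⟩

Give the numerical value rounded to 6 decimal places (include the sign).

j₁+j₂−J=0  J+j₁−j₂=4  J−j₁+j₂=4  j₁+j₂+J+1=9
(j₁±m₁, j₂±m₂, J±M) = (0,4,4,0,4,4)
P² = 165888/35
sum k=0..0:
  [0] +1/576 = 1/576
S = 1/576
C² = P²·S² = 1/70 ; C = +0.119523

+√(1/70) = +0.119523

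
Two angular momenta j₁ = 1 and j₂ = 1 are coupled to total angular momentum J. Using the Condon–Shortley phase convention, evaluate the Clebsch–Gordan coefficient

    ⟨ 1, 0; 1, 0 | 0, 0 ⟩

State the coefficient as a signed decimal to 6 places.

j₁+j₂−J=2  J+j₁−j₂=0  J−j₁+j₂=0  j₁+j₂+J+1=3
(j₁±m₁, j₂±m₂, J±M) = (1,1,1,1,0,0)
P² = 1/3
sum k=1..1:
  [1] −1/1 = -1
S = -1
C² = P²·S² = 1/3 ; C = -0.577350

-0.577350  (= −√(1/3))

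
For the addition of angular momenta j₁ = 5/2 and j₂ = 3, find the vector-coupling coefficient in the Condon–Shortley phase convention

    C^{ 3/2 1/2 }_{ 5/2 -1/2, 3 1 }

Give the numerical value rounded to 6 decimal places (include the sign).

-0.097590  (= −√(1/105))

√[4·4!1!2!/8! · 2!3!4!2!2!1!] = √(192/35)
  +(−1)^2/∏(2,2,1,2,0,0)! = 1/8  (running 1/8)
  +(−1)^3/∏(3,1,0,1,1,1)! = -1/6  (running -1/24)
⟨..|..⟩ = √(192/35)·(-1/24) = -0.097590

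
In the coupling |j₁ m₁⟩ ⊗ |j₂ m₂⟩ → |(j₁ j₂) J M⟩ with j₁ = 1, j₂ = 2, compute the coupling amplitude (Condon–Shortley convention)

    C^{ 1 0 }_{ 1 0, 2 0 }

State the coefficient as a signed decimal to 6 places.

√[3·2!0!2!/5! · 1!1!2!2!1!1!] = √(2/5)
  +(−1)^1/∏(1,1,0,1,0,1)! = -1  (running -1)
⟨..|..⟩ = √(2/5)·(-1) = -0.632456

-0.632456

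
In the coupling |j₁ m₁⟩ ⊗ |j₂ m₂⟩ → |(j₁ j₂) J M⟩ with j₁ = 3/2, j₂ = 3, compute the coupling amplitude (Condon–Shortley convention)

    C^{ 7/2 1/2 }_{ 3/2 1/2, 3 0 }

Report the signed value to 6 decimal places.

+0.308607

triangle: 1!·2!·5!/9! = 240/362880
(j±m)!: 2!·1!·3!·3!·4!·3! = 10368
prefactor² = (2J+1)·Δ·N² = 384/7
  k=0: +1/(0!·1!·1!·3!·1!·2!) = 1/12
  k=1: −1/(1!·0!·0!·2!·2!·3!) = -1/24
Σ = 1/24  ⇒  CG² = 384/7·1/24² = 2/21
CG = +√(2/21) = +0.308607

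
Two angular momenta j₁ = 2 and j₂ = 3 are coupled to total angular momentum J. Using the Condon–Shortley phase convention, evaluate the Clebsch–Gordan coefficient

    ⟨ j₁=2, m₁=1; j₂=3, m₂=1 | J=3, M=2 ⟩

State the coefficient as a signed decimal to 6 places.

−√(1/4) ≈ -0.500000

j₁+j₂−J=2  J+j₁−j₂=2  J−j₁+j₂=4  j₁+j₂+J+1=9
(j₁±m₁, j₂±m₂, J±M) = (3,1,4,2,5,1)
P² = 64
sum k=0..1:
  [0] +1/48 = 1/48
  [1] −1/12 = -1/12
S = -1/16
C² = P²·S² = 1/4 ; C = -0.500000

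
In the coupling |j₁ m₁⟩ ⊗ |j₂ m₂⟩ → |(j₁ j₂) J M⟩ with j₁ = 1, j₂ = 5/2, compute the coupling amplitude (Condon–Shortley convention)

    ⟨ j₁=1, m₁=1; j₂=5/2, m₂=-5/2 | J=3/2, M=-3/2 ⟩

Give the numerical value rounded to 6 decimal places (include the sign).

√[4·2!0!3!/6! · 2!0!0!5!0!3!] = √(96)
  +(−1)^0/∏(0,2,0,0,0,3)! = 1/12  (running 1/12)
⟨..|..⟩ = √(96)·(1/12) = +0.816497

+√(2/3) ≈ +0.816497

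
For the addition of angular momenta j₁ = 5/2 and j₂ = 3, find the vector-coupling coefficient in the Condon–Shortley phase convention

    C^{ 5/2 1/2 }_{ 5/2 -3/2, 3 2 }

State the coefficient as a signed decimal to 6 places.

−√(1/14) ≈ -0.267261

√[6·3!2!3!/9! · 1!4!5!1!3!2!] = √(288/7)
  +(−1)^2/∏(2,1,2,3,0,0)! = 1/24  (running 1/24)
  +(−1)^3/∏(3,0,1,2,1,1)! = -1/12  (running -1/24)
⟨..|..⟩ = √(288/7)·(-1/24) = -0.267261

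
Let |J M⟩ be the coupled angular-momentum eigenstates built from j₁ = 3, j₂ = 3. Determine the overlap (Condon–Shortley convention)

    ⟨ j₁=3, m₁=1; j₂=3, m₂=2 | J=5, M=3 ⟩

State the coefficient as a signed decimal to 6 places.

triangle: 1!×5!×5!/12! = 14400/479001600
(j±m)!: 4!×2!×5!×1!×8!×2! = 464486400
prefactor² = (2J+1)×Δ×N² = 153600
  k=0: +1/(0!×1!×2!×5!×3!×0!) = 1/1440
  k=1: −1/(1!×0!×1!×4!×4!×1!) = -1/576
Σ = -1/960  ⇒  CG² = 153600×(-1/960)² = 1/6
CG = −√(1/6) = -0.408248

−√(1/6) ≈ -0.408248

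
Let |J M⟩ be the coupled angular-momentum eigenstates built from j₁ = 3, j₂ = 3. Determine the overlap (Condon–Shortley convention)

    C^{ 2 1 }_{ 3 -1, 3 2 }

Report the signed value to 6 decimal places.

j₁+j₂−J=4  J+j₁−j₂=2  J−j₁+j₂=2  j₁+j₂+J+1=9
(j₁±m₁, j₂±m₂, J±M) = (2,4,5,1,3,1)
P² = 320/7
sum k=3..4:
  [3] −1/12 = -1/12
  [4] +1/48 = 1/48
S = -1/16
C² = P²·S² = 5/28 ; C = -0.422577

-0.422577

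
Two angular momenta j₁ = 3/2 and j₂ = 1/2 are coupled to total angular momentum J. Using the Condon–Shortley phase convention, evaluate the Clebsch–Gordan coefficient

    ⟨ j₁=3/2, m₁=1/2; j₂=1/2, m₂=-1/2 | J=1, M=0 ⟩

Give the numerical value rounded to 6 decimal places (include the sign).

+√(1/2) = +0.707107

√[3·1!2!0!/4! · 2!1!0!1!1!1!] = √(1/2)
  +(−1)^0/∏(0,1,1,0,1,0)! = 1  (running 1)
⟨..|..⟩ = √(1/2)·(1) = +0.707107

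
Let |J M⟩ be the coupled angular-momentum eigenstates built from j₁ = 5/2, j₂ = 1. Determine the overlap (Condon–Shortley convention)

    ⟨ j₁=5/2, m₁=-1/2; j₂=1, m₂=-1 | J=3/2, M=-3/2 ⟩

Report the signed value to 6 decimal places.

+0.258199

√[4·2!3!0!/6! · 2!3!0!2!0!3!] = √(48/5)
  +(−1)^0/∏(0,2,3,0,0,0)! = 1/12  (running 1/12)
⟨..|..⟩ = √(48/5)·(1/12) = +0.258199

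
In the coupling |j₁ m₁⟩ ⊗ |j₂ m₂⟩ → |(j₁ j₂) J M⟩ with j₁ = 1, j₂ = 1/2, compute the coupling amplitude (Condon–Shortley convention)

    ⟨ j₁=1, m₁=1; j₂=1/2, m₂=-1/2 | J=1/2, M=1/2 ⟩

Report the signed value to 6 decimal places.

+√(2/3) = +0.816497

triangle: 1!×1!×0!/3! = 1/6
(j±m)!: 2!×0!×0!×1!×1!×0! = 2
prefactor² = (2J+1)×Δ×N² = 2/3
  k=0: +1/(0!×1!×0!×0!×1!×0!) = 1
Σ = 1  ⇒  CG² = 2/3×1² = 2/3
CG = +√(2/3) = +0.816497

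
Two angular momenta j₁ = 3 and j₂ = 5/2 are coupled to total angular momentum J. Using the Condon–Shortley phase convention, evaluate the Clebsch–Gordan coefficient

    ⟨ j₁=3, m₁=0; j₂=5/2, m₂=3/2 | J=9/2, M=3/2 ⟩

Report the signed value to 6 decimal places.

-0.540562  (= −√(45/154))

j₁+j₂−J=1  J+j₁−j₂=5  J−j₁+j₂=4  j₁+j₂+J+1=11
(j₁±m₁, j₂±m₂, J±M) = (3,3,4,1,6,3)
P² = 207360/77
sum k=0..1:
  [0] +1/288 = 1/288
  [1] −1/72 = -1/72
S = -1/96
C² = P²·S² = 45/154 ; C = -0.540562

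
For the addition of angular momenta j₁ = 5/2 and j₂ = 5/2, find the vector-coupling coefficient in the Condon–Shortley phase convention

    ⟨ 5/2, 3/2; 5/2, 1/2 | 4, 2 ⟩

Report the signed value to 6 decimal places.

triangle: 1!*4!*4!/10! = 576/3628800
(j±m)!: 4!*1!*3!*2!*6!*2! = 414720
prefactor² = (2J+1)*Δ*N² = 20736/35
  k=0: +1/(0!*1!*1!*3!*3!*1!) = 1/36
  k=1: −1/(1!*0!*0!*2!*4!*2!) = -1/96
Σ = 5/288  ⇒  CG² = 20736/35*5/288² = 5/28
CG = +√(5/28) = +0.422577

+0.422577  (= +√(5/28))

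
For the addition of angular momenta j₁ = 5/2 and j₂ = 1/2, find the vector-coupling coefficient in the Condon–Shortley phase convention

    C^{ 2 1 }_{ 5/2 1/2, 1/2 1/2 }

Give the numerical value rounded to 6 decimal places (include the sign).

-0.577350  (= −√(1/3))

j₁+j₂−J=1  J+j₁−j₂=4  J−j₁+j₂=0  j₁+j₂+J+1=6
(j₁±m₁, j₂±m₂, J±M) = (3,2,1,0,3,1)
P² = 12
sum k=1..1:
  [1] −1/6 = -1/6
S = -1/6
C² = P²·S² = 1/3 ; C = -0.577350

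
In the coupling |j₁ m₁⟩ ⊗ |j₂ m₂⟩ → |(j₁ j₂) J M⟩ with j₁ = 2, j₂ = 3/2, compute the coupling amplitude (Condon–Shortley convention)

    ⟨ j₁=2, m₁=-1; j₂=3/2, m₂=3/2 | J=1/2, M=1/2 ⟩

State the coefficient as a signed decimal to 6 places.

−√(1/10) ≈ -0.316228

√[2·3!1!0!/5! · 1!3!3!0!1!0!] = √(18/5)
  +(−1)^3/∏(3,0,0,0,1,0)! = -1/6  (running -1/6)
⟨..|..⟩ = √(18/5)·(-1/6) = -0.316228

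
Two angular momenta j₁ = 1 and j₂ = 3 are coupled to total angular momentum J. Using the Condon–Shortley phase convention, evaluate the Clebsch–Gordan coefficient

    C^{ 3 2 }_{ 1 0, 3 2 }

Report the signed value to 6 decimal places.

triangle: 1!·1!·5!/8! = 120/40320
(j±m)!: 1!·1!·5!·1!·5!·1! = 14400
prefactor² = (2J+1)·Δ·N² = 300
  k=0: +1/(0!·1!·1!·5!·0!·0!) = 1/120
  k=1: −1/(1!·0!·0!·4!·1!·1!) = -1/24
Σ = -1/30  ⇒  CG² = 300·(-1/30)² = 1/3
CG = −√(1/3) = -0.577350

−√(1/3) ≈ -0.577350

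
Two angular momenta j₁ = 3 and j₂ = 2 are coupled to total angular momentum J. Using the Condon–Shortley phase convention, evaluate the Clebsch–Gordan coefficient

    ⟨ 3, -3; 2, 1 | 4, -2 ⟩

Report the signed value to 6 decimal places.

j₁+j₂−J=1  J+j₁−j₂=5  J−j₁+j₂=3  j₁+j₂+J+1=10
(j₁±m₁, j₂±m₂, J±M) = (0,6,3,1,2,6)
P² = 77760/7
sum k=1..1:
  [1] −1/240 = -1/240
S = -1/240
C² = P²·S² = 27/140 ; C = -0.439155

−√(27/140) = -0.439155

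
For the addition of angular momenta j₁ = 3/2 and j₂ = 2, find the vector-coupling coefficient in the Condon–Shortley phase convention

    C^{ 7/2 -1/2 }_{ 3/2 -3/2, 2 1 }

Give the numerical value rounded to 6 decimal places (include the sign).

j₁+j₂−J=0  J+j₁−j₂=3  J−j₁+j₂=4  j₁+j₂+J+1=8
(j₁±m₁, j₂±m₂, J±M) = (0,3,3,1,3,4)
P² = 5184/35
sum k=0..0:
  [0] +1/36 = 1/36
S = 1/36
C² = P²·S² = 4/35 ; C = +0.338062

+√(4/35) = +0.338062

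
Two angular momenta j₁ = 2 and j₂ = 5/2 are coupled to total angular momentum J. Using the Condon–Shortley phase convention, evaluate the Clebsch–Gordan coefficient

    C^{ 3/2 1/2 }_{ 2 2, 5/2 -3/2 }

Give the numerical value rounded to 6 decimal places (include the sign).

triangle: 3!·1!·2!/7! = 12/5040
(j±m)!: 4!·0!·1!·4!·2!·1! = 1152
prefactor² = (2J+1)·Δ·N² = 384/35
  k=0: +1/(0!·3!·0!·1!·1!·1!) = 1/6
Σ = 1/6  ⇒  CG² = 384/35·1/6² = 32/105
CG = +√(32/105) = +0.552052

+√(32/105) = +0.552052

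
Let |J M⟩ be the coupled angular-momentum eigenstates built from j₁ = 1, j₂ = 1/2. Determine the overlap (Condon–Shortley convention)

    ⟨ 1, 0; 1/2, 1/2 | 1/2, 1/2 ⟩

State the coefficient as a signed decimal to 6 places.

√[2·1!1!0!/3! · 1!1!1!0!1!0!] = √(1/3)
  +(−1)^1/∏(1,0,0,0,1,0)! = -1  (running -1)
⟨..|..⟩ = √(1/3)·(-1) = -0.577350

-0.577350  (= −√(1/3))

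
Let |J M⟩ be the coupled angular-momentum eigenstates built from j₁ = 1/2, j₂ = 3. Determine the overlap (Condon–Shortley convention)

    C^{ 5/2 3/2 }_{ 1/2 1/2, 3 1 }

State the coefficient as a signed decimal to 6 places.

+√(2/7) = +0.534522

√[6·1!0!5!/7! · 1!0!4!2!4!1!] = √(1152/7)
  +(−1)^0/∏(0,1,0,4,0,1)! = 1/24  (running 1/24)
⟨..|..⟩ = √(1152/7)·(1/24) = +0.534522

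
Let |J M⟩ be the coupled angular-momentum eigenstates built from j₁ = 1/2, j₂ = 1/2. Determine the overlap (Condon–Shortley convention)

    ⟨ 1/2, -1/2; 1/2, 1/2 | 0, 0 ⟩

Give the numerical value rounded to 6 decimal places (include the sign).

j₁+j₂−J=1  J+j₁−j₂=0  J−j₁+j₂=0  j₁+j₂+J+1=2
(j₁±m₁, j₂±m₂, J±M) = (0,1,1,0,0,0)
P² = 1/2
sum k=1..1:
  [1] −1/1 = -1
S = -1
C² = P²·S² = 1/2 ; C = -0.707107

−√(1/2) = -0.707107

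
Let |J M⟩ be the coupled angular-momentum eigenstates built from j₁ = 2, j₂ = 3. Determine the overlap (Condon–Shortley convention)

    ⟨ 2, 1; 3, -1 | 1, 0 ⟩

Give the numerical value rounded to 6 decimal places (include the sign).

j₁+j₂−J=4  J+j₁−j₂=0  J−j₁+j₂=2  j₁+j₂+J+1=7
(j₁±m₁, j₂±m₂, J±M) = (3,1,2,4,1,1)
P² = 288/35
sum k=1..1:
  [1] −1/6 = -1/6
S = -1/6
C² = P²·S² = 8/35 ; C = -0.478091

−√(8/35) = -0.478091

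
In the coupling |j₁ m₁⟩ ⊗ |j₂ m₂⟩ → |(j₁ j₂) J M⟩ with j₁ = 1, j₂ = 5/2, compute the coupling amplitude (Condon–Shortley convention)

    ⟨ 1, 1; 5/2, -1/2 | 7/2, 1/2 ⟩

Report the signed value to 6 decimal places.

j₁+j₂−J=0  J+j₁−j₂=2  J−j₁+j₂=5  j₁+j₂+J+1=8
(j₁±m₁, j₂±m₂, J±M) = (2,0,2,3,4,3)
P² = 1152/7
sum k=0..0:
  [0] +1/24 = 1/24
S = 1/24
C² = P²·S² = 2/7 ; C = +0.534522

+√(2/7) = +0.534522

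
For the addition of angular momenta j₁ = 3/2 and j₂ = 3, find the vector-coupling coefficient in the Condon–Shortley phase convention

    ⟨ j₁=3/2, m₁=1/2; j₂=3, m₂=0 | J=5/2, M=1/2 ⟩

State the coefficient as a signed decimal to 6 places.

√[6·2!1!4!/8! · 2!1!3!3!3!2!] = √(216/35)
  +(−1)^0/∏(0,2,1,3,0,1)! = 1/12  (running 1/12)
  +(−1)^1/∏(1,1,0,2,1,2)! = -1/4  (running -1/6)
⟨..|..⟩ = √(216/35)·(-1/6) = -0.414039

−√(6/35) = -0.414039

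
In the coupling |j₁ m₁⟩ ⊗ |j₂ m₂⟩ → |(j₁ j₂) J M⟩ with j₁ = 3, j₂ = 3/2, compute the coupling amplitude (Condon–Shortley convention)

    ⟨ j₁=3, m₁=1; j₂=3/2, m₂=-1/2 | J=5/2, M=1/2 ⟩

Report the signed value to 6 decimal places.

−√(1/70) = -0.119523

√[6·2!4!1!/8! · 4!2!1!2!3!2!] = √(288/35)
  +(−1)^0/∏(0,2,2,1,2,0)! = 1/8  (running 1/8)
  +(−1)^1/∏(1,1,1,0,3,1)! = -1/6  (running -1/24)
⟨..|..⟩ = √(288/35)·(-1/24) = -0.119523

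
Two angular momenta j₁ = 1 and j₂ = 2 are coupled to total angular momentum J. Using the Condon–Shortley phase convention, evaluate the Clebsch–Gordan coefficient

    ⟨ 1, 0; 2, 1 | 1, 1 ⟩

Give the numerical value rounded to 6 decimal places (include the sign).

triangle: 2!*0!*2!/5! = 4/120
(j±m)!: 1!*1!*3!*1!*2!*0! = 12
prefactor² = (2J+1)*Δ*N² = 6/5
  k=1: −1/(1!*1!*0!*2!*0!*0!) = -1/2
Σ = -1/2  ⇒  CG² = 6/5*(-1/2)² = 3/10
CG = −√(3/10) = -0.547723

−√(3/10) ≈ -0.547723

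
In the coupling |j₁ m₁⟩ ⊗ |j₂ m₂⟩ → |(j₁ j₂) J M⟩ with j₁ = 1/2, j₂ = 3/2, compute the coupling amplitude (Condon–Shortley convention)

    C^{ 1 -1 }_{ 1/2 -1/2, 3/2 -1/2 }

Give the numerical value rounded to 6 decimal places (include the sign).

-0.500000  (= −√(1/4))

triangle: 1!*0!*2!/4! = 2/24
(j±m)!: 0!*1!*1!*2!*0!*2! = 4
prefactor² = (2J+1)*Δ*N² = 1
  k=1: −1/(1!*0!*0!*0!*0!*2!) = -1/2
Σ = -1/2  ⇒  CG² = 1*(-1/2)² = 1/4
CG = −√(1/4) = -0.500000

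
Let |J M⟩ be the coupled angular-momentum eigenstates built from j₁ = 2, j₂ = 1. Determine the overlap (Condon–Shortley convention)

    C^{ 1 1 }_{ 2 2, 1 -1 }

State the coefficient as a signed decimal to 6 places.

√[3·2!2!0!/5! · 4!0!0!2!2!0!] = √(48/5)
  +(−1)^0/∏(0,2,0,0,2,0)! = 1/4  (running 1/4)
⟨..|..⟩ = √(48/5)·(1/4) = +0.774597

+0.774597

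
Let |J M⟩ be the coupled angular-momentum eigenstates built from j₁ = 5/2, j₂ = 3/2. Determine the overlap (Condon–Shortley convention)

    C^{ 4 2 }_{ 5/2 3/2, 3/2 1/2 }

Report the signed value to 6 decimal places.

triangle: 0!·5!·3!/9! = 720/362880
(j±m)!: 4!·1!·2!·1!·6!·2! = 69120
prefactor² = (2J+1)·Δ·N² = 8640/7
  k=0: +1/(0!·0!·1!·2!·4!·1!) = 1/48
Σ = 1/48  ⇒  CG² = 8640/7·1/48² = 15/28
CG = +√(15/28) = +0.731925

+√(15/28) = +0.731925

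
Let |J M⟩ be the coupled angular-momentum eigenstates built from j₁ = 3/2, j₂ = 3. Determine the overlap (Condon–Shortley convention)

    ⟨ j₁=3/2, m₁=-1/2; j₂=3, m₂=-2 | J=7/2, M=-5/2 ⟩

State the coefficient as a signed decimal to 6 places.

j₁+j₂−J=1  J+j₁−j₂=2  J−j₁+j₂=5  j₁+j₂+J+1=9
(j₁±m₁, j₂±m₂, J±M) = (1,2,1,5,1,6)
P² = 6400/7
sum k=0..1:
  [0] +1/48 = 1/48
  [1] −1/120 = -1/120
S = 1/80
C² = P²·S² = 1/7 ; C = +0.377964

+0.377964  (= +√(1/7))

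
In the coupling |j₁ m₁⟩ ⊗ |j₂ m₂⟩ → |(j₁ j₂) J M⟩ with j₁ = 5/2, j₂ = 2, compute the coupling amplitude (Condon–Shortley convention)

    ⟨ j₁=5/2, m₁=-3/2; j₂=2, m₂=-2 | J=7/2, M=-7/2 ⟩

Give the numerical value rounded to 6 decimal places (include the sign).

+√(4/9) ≈ +0.666667

j₁+j₂−J=1  J+j₁−j₂=4  J−j₁+j₂=3  j₁+j₂+J+1=9
(j₁±m₁, j₂±m₂, J±M) = (1,4,0,4,0,7)
P² = 9216
sum k=0..0:
  [0] +1/144 = 1/144
S = 1/144
C² = P²·S² = 4/9 ; C = +0.666667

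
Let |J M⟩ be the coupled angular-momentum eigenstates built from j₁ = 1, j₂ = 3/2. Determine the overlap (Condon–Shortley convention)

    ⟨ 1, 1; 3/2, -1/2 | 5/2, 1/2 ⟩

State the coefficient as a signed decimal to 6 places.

+√(3/10) ≈ +0.547723

√[6·0!2!3!/6! · 2!0!1!2!3!2!] = √(24/5)
  +(−1)^0/∏(0,0,0,1,2,2)! = 1/4  (running 1/4)
⟨..|..⟩ = √(24/5)·(1/4) = +0.547723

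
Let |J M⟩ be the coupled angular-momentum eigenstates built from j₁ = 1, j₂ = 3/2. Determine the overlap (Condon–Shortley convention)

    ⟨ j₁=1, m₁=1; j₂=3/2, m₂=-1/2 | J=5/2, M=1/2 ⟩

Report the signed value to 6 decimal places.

+0.547723

j₁+j₂−J=0  J+j₁−j₂=2  J−j₁+j₂=3  j₁+j₂+J+1=6
(j₁±m₁, j₂±m₂, J±M) = (2,0,1,2,3,2)
P² = 24/5
sum k=0..0:
  [0] +1/4 = 1/4
S = 1/4
C² = P²·S² = 3/10 ; C = +0.547723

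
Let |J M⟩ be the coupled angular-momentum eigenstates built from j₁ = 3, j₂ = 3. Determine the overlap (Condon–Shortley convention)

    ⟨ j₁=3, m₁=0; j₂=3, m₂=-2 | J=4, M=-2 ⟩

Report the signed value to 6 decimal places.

+0.139573

j₁+j₂−J=2  J+j₁−j₂=4  J−j₁+j₂=4  j₁+j₂+J+1=11
(j₁±m₁, j₂±m₂, J±M) = (3,3,1,5,2,6)
P² = 124416/77
sum k=0..1:
  [0] +1/72 = 1/72
  [1] −1/96 = -1/96
S = 1/288
C² = P²·S² = 3/154 ; C = +0.139573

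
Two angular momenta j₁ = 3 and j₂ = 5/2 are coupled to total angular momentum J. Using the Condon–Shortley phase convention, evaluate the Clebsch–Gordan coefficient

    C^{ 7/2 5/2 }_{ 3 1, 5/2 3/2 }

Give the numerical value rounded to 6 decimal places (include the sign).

j₁+j₂−J=2  J+j₁−j₂=4  J−j₁+j₂=3  j₁+j₂+J+1=10
(j₁±m₁, j₂±m₂, J±M) = (4,2,4,1,6,1)
P² = 18432/35
sum k=1..2:
  [1] −1/36 = -1/36
  [2] +1/96 = 1/96
S = -5/288
C² = P²·S² = 10/63 ; C = -0.398410

−√(10/63) = -0.398410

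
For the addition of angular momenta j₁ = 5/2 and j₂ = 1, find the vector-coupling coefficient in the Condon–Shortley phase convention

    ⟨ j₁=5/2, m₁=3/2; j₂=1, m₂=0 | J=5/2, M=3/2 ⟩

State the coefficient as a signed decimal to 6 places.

triangle: 1!*4!*1!/7! = 24/5040
(j±m)!: 4!*1!*1!*1!*4!*1! = 576
prefactor² = (2J+1)*Δ*N² = 576/35
  k=0: +1/(0!*1!*1!*1!*3!*0!) = 1/6
  k=1: −1/(1!*0!*0!*0!*4!*1!) = -1/24
Σ = 1/8  ⇒  CG² = 576/35*1/8² = 9/35
CG = +√(9/35) = +0.507093

+0.507093  (= +√(9/35))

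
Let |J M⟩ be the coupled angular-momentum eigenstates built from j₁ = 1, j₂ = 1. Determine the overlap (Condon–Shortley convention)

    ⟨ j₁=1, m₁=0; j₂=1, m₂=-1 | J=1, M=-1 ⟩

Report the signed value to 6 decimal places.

+√(1/2) = +0.707107

triangle: 1!*1!*1!/4! = 1/24
(j±m)!: 1!*1!*0!*2!*0!*2! = 4
prefactor² = (2J+1)*Δ*N² = 1/2
  k=0: +1/(0!*1!*1!*0!*0!*1!) = 1
Σ = 1  ⇒  CG² = 1/2*1² = 1/2
CG = +√(1/2) = +0.707107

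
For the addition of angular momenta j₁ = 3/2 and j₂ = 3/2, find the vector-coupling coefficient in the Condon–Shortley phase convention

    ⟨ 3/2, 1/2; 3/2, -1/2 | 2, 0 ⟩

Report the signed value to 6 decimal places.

+0.500000

j₁+j₂−J=1  J+j₁−j₂=2  J−j₁+j₂=2  j₁+j₂+J+1=6
(j₁±m₁, j₂±m₂, J±M) = (2,1,1,2,2,2)
P² = 4/9
sum k=0..1:
  [0] +1/1 = 1
  [1] −1/4 = -1/4
S = 3/4
C² = P²·S² = 1/4 ; C = +0.500000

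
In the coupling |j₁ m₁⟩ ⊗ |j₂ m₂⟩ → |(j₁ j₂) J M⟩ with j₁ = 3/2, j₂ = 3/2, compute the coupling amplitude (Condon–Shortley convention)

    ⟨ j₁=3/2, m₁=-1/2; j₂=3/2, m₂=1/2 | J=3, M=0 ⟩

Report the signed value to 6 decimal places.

+0.670820

√[7·0!3!3!/7! · 1!2!2!1!3!3!] = √(36/5)
  +(−1)^0/∏(0,0,2,2,1,1)! = 1/4  (running 1/4)
⟨..|..⟩ = √(36/5)·(1/4) = +0.670820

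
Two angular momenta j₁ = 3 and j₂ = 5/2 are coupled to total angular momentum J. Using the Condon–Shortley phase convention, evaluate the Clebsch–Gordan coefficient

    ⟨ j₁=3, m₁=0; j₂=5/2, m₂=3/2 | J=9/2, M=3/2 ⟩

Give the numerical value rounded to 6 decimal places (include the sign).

−√(45/154) ≈ -0.540562

j₁+j₂−J=1  J+j₁−j₂=5  J−j₁+j₂=4  j₁+j₂+J+1=11
(j₁±m₁, j₂±m₂, J±M) = (3,3,4,1,6,3)
P² = 207360/77
sum k=0..1:
  [0] +1/288 = 1/288
  [1] −1/72 = -1/72
S = -1/96
C² = P²·S² = 45/154 ; C = -0.540562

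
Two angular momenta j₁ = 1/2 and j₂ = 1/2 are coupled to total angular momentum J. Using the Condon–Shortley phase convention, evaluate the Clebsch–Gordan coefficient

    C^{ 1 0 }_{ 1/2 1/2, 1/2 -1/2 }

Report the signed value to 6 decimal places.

+0.707107  (= +√(1/2))

√[3·0!1!1!/3! · 1!0!0!1!1!1!] = √(1/2)
  +(−1)^0/∏(0,0,0,0,1,1)! = 1  (running 1)
⟨..|..⟩ = √(1/2)·(1) = +0.707107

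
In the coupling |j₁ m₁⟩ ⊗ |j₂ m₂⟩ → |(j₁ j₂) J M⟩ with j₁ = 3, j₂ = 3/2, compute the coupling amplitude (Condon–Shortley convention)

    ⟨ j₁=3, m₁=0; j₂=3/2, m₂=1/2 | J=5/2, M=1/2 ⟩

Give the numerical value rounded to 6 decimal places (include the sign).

triangle: 2!×4!×1!/8! = 48/40320
(j±m)!: 3!×3!×2!×1!×3!×2! = 864
prefactor² = (2J+1)×Δ×N² = 216/35
  k=1: −1/(1!×1!×2!×1!×2!×0!) = -1/4
  k=2: +1/(2!×0!×1!×0!×3!×1!) = 1/12
Σ = -1/6  ⇒  CG² = 216/35×(-1/6)² = 6/35
CG = −√(6/35) = -0.414039

-0.414039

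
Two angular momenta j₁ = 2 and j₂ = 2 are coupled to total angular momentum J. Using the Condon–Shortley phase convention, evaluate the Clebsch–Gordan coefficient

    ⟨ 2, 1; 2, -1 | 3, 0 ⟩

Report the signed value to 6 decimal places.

j₁+j₂−J=1  J+j₁−j₂=3  J−j₁+j₂=3  j₁+j₂+J+1=8
(j₁±m₁, j₂±m₂, J±M) = (3,1,1,3,3,3)
P² = 81/10
sum k=0..1:
  [0] +1/4 = 1/4
  [1] −1/36 = -1/36
S = 2/9
C² = P²·S² = 2/5 ; C = +0.632456

+√(2/5) ≈ +0.632456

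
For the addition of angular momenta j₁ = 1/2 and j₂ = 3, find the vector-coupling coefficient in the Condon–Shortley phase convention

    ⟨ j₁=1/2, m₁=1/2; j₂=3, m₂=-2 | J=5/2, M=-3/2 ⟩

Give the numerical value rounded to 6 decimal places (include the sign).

+0.845154

triangle: 1!·0!·5!/7! = 120/5040
(j±m)!: 1!·0!·1!·5!·1!·4! = 2880
prefactor² = (2J+1)·Δ·N² = 2880/7
  k=0: +1/(0!·1!·0!·1!·0!·4!) = 1/24
Σ = 1/24  ⇒  CG² = 2880/7·1/24² = 5/7
CG = +√(5/7) = +0.845154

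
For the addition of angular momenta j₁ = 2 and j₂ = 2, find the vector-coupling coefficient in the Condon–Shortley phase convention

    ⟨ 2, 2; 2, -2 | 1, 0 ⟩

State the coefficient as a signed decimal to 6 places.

√[3·3!1!1!/6! · 4!0!0!4!1!1!] = √(72/5)
  +(−1)^0/∏(0,3,0,0,1,1)! = 1/6  (running 1/6)
⟨..|..⟩ = √(72/5)·(1/6) = +0.632456

+0.632456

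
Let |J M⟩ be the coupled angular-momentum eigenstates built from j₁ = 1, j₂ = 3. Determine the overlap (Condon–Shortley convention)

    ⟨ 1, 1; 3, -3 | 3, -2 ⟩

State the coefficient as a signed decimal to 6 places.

j₁+j₂−J=1  J+j₁−j₂=1  J−j₁+j₂=5  j₁+j₂+J+1=8
(j₁±m₁, j₂±m₂, J±M) = (2,0,0,6,1,5)
P² = 3600
sum k=0..0:
  [0] +1/120 = 1/120
S = 1/120
C² = P²·S² = 1/4 ; C = +0.500000

+0.500000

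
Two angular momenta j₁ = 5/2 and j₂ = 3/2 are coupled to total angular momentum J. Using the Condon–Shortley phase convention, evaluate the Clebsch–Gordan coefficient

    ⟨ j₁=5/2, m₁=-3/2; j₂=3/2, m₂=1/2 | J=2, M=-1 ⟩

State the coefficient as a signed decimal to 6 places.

+√(1/42) ≈ +0.154303

√[5·2!3!1!/7! · 1!4!2!1!1!3!] = √(24/7)
  +(−1)^1/∏(1,1,3,1,0,0)! = -1/6  (running -1/6)
  +(−1)^2/∏(2,0,2,0,1,1)! = 1/4  (running 1/12)
⟨..|..⟩ = √(24/7)·(1/12) = +0.154303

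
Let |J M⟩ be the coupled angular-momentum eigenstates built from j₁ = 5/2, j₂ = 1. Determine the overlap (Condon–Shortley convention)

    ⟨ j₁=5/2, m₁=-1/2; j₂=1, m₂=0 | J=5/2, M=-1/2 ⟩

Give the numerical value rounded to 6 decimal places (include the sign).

-0.169031  (= −√(1/35))

j₁+j₂−J=1  J+j₁−j₂=4  J−j₁+j₂=1  j₁+j₂+J+1=7
(j₁±m₁, j₂±m₂, J±M) = (2,3,1,1,2,3)
P² = 144/35
sum k=0..1:
  [0] +1/6 = 1/6
  [1] −1/4 = -1/4
S = -1/12
C² = P²·S² = 1/35 ; C = -0.169031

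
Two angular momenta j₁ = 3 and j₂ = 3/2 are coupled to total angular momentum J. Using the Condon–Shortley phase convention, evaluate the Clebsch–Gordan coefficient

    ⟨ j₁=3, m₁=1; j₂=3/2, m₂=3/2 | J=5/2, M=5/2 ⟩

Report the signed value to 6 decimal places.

+√(3/28) = +0.327327

triangle: 2!·4!·1!/8! = 48/40320
(j±m)!: 4!·2!·3!·0!·5!·0! = 34560
prefactor² = (2J+1)·Δ·N² = 1728/7
  k=2: +1/(2!·0!·0!·1!·4!·0!) = 1/48
Σ = 1/48  ⇒  CG² = 1728/7·1/48² = 3/28
CG = +√(3/28) = +0.327327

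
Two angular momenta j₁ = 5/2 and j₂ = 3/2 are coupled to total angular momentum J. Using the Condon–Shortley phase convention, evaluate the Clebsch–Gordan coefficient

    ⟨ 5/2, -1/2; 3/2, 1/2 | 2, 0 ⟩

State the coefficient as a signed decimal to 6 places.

√[5·2!3!1!/7! · 2!3!2!1!2!2!] = √(8/7)
  +(−1)^1/∏(1,1,2,1,1,0)! = -1/2  (running -1/2)
  +(−1)^2/∏(2,0,1,0,2,1)! = 1/4  (running -1/4)
⟨..|..⟩ = √(8/7)·(-1/4) = -0.267261

−√(1/14) = -0.267261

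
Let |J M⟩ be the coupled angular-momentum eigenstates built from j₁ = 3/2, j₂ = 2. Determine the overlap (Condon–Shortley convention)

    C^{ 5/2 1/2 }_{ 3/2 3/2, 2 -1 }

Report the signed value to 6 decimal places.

+0.621059

√[6·1!2!3!/7! · 3!0!1!3!3!2!] = √(216/35)
  +(−1)^0/∏(0,1,0,1,2,2)! = 1/4  (running 1/4)
⟨..|..⟩ = √(216/35)·(1/4) = +0.621059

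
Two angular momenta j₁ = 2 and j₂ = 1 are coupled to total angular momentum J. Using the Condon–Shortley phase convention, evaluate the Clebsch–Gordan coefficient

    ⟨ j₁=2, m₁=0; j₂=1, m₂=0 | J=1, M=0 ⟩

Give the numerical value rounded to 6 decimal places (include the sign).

−√(2/5) ≈ -0.632456

√[3·2!2!0!/5! · 2!2!1!1!1!1!] = √(2/5)
  +(−1)^1/∏(1,1,1,0,1,0)! = -1  (running -1)
⟨..|..⟩ = √(2/5)·(-1) = -0.632456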